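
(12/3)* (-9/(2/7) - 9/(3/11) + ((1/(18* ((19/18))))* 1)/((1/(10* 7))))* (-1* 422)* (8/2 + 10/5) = 11702904/19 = 615942.32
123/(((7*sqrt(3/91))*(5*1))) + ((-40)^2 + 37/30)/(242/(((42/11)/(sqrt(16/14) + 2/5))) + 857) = -2237803645*sqrt(14)/59729954063 + 218073713011/119459908126 + 41*sqrt(273)/35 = 21.04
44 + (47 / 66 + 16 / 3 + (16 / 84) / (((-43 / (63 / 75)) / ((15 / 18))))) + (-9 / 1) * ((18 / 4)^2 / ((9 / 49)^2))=-151895653 / 28380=-5352.21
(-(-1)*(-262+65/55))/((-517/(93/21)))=88939/39809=2.23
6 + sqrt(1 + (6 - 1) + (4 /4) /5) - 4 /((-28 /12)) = sqrt(155) /5 + 54 /7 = 10.20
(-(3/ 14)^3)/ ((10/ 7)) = -27/ 3920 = -0.01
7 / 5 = 1.40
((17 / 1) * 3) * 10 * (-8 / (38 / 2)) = -4080 / 19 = -214.74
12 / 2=6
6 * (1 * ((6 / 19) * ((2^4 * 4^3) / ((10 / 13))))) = 239616 / 95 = 2522.27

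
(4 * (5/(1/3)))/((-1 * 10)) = -6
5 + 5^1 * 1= 10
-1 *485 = -485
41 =41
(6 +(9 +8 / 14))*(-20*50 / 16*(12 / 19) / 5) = -16350 / 133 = -122.93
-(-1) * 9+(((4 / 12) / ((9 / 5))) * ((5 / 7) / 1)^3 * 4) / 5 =83849 / 9261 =9.05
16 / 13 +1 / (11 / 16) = 384 / 143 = 2.69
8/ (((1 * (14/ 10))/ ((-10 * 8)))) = -3200/ 7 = -457.14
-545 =-545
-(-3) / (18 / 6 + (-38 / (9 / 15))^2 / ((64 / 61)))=432 / 550957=0.00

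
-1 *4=-4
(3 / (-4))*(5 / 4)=-15 / 16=-0.94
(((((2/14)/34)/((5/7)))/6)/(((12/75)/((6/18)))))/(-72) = -5/176256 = -0.00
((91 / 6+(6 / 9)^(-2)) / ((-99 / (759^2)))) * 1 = -1216171 / 12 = -101347.58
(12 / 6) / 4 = 1 / 2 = 0.50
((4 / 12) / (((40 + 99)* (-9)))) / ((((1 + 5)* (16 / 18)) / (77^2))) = -5929 / 20016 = -0.30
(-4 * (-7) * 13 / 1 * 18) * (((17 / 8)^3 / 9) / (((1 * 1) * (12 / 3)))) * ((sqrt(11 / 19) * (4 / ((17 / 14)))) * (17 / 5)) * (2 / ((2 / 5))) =3129581 * sqrt(209) / 608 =74414.19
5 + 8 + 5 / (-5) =12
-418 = -418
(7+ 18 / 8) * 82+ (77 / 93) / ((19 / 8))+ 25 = 2770121 / 3534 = 783.85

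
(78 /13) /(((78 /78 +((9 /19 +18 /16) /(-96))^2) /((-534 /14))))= -37900910592 /165655399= -228.79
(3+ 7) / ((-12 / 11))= -55 / 6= -9.17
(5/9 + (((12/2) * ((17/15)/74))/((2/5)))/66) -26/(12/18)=-563237/14652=-38.44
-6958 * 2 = -13916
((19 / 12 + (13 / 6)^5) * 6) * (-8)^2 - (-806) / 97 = 148904026 / 7857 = 18951.77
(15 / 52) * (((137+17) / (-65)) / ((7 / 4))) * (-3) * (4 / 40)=99 / 845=0.12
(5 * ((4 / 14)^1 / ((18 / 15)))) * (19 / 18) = 475 / 378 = 1.26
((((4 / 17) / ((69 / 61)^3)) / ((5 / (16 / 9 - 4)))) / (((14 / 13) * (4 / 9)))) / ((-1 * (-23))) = -5901506 / 899129133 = -0.01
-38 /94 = -19 /47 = -0.40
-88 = -88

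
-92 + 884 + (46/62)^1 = 24575/31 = 792.74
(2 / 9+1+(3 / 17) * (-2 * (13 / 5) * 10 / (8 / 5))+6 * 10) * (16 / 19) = 135832 / 2907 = 46.73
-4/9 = -0.44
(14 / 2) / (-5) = -7 / 5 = -1.40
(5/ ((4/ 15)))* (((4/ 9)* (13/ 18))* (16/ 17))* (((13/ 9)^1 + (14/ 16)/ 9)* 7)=84175/ 1377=61.13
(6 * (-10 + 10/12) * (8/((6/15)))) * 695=-764500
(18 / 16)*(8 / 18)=1 / 2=0.50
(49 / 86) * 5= 245 / 86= 2.85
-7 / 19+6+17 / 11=1500 / 209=7.18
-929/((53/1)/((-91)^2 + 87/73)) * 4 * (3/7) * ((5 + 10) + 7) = -148281777600/27083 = -5475086.87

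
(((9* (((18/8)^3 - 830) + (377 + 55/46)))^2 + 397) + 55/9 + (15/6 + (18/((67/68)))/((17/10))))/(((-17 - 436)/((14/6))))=-143697491030680909/1775629651968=-80927.63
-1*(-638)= 638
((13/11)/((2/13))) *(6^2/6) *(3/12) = 507/44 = 11.52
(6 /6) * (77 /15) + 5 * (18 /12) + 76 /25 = 2351 /150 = 15.67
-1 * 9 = -9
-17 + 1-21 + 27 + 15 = 5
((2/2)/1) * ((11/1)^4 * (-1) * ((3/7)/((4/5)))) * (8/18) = -73205/21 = -3485.95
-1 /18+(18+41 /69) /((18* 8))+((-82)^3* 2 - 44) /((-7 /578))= 91058120.07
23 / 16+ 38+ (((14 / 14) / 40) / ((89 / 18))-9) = 216751 / 7120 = 30.44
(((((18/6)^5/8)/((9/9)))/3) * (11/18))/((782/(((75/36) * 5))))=4125/50048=0.08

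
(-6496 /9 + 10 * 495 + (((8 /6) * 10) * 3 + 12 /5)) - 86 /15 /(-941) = 180839756 /42345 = 4270.63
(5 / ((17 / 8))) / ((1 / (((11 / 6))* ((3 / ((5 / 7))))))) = 308 / 17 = 18.12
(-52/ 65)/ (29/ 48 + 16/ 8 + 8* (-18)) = 192/ 33935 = 0.01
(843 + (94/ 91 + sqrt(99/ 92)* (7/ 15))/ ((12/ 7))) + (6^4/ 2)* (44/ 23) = 49* sqrt(253)/ 2760 + 3737359/ 1794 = 2083.54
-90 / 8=-45 / 4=-11.25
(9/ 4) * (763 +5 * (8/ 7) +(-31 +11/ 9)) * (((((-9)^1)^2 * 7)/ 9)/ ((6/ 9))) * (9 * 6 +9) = 9898331.62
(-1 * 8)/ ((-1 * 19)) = 8/ 19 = 0.42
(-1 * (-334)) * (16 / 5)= 1068.80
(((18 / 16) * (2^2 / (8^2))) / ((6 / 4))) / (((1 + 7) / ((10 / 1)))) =15 / 256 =0.06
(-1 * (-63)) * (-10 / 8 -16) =-4347 / 4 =-1086.75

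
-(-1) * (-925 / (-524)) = 925 / 524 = 1.77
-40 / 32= -5 / 4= -1.25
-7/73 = -0.10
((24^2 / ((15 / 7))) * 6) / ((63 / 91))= 11648 / 5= 2329.60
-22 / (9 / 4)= -88 / 9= -9.78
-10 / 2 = -5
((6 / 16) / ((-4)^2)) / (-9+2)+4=3581 / 896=4.00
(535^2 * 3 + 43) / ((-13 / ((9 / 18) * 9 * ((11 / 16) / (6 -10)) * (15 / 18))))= 70844235 / 1664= 42574.66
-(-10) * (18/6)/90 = 1/3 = 0.33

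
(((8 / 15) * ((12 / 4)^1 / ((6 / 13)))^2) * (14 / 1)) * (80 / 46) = 37856 / 69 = 548.64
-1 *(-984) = 984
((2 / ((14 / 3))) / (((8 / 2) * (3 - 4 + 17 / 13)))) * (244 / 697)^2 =0.04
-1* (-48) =48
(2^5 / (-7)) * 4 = -128 / 7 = -18.29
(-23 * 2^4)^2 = 135424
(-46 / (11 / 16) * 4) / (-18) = 1472 / 99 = 14.87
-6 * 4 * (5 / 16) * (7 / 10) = -21 / 4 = -5.25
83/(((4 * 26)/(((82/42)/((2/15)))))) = 17015/1456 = 11.69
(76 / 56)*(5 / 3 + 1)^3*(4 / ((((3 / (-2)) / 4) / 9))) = -155648 / 63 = -2470.60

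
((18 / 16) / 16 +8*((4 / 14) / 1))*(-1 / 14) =-2111 / 12544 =-0.17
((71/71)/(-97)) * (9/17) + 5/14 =8119/23086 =0.35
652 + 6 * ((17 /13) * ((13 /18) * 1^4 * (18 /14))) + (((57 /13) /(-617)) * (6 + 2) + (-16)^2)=51387355 /56147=915.23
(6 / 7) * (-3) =-18 / 7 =-2.57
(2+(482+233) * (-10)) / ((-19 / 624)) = 234755.37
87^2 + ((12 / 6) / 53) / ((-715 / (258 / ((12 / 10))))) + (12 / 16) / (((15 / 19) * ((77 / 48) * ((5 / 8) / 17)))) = 10060303387 / 1326325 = 7585.10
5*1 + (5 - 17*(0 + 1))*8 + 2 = -89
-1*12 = -12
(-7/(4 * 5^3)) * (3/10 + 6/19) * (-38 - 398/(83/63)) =2.93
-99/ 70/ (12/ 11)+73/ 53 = 1201/ 14840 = 0.08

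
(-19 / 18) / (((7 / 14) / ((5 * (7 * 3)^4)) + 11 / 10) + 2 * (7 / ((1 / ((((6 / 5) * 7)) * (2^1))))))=-2052855 / 459558604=-0.00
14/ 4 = 7/ 2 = 3.50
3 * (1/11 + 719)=23730/11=2157.27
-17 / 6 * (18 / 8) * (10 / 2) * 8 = -255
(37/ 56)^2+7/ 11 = 37011/ 34496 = 1.07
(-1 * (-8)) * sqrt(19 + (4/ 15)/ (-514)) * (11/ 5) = 88 * sqrt(282351765)/ 19275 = 76.72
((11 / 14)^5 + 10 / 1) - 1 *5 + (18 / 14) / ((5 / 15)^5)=170881755 / 537824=317.73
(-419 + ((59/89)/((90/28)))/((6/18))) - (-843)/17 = -8369758/22695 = -368.79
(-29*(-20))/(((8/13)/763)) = 1438255/2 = 719127.50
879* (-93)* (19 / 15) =-517731 / 5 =-103546.20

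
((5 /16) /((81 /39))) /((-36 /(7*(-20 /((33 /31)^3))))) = 67774525 /139723056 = 0.49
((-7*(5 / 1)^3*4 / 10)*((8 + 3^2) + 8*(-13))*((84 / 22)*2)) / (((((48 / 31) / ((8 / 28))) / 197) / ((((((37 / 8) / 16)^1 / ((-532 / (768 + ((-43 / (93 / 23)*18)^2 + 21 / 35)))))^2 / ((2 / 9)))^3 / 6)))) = 360484476140388762810416894110972678962323975168371132921716233697 / 39810981881848009293305438341160388409142804480000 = 9054900409395660.52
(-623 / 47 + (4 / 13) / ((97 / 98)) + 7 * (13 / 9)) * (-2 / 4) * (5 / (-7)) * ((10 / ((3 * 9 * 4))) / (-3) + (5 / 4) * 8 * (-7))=6123520475 / 86411286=70.86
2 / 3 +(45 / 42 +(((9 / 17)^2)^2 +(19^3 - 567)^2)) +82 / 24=277748969873413 / 7015764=39589269.23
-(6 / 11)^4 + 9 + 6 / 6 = 145114 / 14641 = 9.91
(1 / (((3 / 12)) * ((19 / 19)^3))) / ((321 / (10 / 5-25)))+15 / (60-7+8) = -797 / 19581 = -0.04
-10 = -10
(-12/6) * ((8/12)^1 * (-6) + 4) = 0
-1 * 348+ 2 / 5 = -1738 / 5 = -347.60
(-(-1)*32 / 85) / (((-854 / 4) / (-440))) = 0.78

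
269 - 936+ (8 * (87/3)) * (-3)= -1363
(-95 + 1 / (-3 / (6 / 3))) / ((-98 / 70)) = 68.33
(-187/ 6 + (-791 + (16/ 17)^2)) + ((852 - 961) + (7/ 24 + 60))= -2011415/ 2312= -869.99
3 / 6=1 / 2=0.50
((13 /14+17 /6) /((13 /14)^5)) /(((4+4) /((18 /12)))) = 1.02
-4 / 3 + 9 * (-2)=-58 / 3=-19.33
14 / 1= 14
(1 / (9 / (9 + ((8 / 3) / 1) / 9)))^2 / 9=63001 / 531441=0.12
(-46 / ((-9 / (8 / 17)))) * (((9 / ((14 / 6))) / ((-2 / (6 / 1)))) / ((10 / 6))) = -9936 / 595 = -16.70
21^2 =441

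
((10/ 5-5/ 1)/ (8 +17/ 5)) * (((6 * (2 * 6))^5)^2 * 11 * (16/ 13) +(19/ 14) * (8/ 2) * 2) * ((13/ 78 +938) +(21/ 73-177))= -3845861645229884811169627630/ 378651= -10156744984774594048793.29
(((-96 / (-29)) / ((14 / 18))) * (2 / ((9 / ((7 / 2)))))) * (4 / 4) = 96 / 29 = 3.31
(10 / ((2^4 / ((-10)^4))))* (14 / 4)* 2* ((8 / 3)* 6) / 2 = 350000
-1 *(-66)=66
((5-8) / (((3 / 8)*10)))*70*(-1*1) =56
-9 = -9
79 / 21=3.76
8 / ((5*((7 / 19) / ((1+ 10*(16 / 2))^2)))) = 997272 / 35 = 28493.49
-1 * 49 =-49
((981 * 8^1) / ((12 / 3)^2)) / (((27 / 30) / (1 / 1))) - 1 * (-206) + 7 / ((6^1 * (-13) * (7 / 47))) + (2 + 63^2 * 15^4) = 15672647437 / 78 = 200931377.40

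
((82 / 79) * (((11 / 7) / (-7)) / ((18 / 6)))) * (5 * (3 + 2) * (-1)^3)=22550 / 11613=1.94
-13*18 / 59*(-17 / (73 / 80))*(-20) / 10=-636480 / 4307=-147.78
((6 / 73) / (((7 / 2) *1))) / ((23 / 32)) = 384 / 11753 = 0.03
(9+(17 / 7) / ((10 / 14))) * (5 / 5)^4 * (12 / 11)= 744 / 55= 13.53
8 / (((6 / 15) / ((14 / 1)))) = 280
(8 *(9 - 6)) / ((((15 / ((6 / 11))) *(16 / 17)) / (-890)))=-9078 / 11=-825.27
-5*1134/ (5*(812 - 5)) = -378/ 269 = -1.41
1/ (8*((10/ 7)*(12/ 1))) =7/ 960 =0.01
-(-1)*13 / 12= 13 / 12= 1.08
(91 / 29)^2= 8281 / 841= 9.85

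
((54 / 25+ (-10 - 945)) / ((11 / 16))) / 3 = -381136 / 825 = -461.98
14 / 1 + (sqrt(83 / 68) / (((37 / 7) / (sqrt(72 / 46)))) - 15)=-1 + 21* sqrt(32453) / 14467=-0.74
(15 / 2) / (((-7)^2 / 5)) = 75 / 98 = 0.77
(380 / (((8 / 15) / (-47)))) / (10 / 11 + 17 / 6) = -116325 / 13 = -8948.08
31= 31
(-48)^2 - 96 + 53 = 2261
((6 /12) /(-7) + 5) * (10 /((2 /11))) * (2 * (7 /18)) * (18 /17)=3795 /17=223.24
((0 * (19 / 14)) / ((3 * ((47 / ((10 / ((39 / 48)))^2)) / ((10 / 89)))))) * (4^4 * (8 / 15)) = 0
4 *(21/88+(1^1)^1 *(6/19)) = 927/418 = 2.22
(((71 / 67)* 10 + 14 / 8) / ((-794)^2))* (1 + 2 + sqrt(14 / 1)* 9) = 0.00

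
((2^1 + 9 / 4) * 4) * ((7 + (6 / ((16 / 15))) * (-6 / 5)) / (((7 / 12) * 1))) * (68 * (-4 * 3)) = -41616 / 7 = -5945.14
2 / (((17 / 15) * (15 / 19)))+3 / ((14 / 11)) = 1093 / 238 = 4.59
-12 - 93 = -105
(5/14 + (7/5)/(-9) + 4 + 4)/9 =5167/5670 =0.91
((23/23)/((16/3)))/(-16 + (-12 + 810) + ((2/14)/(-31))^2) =47089/196392528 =0.00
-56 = -56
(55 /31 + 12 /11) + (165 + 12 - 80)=34054 /341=99.87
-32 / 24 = -4 / 3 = -1.33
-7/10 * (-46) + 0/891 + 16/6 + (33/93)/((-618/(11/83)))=277209269/7950570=34.87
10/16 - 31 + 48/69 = -5461/184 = -29.68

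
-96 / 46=-48 / 23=-2.09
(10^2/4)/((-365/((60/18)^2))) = -500/657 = -0.76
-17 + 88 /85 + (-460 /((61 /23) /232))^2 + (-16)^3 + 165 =512112259090268 /316285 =1619148107.21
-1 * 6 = -6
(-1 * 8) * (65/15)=-104/3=-34.67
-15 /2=-7.50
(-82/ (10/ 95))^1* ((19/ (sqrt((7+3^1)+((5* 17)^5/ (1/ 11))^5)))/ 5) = -779* sqrt(276972447450793549874602760860240729749202728271484385)/ 72887486171261460493316516015852823618211244281969575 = -0.00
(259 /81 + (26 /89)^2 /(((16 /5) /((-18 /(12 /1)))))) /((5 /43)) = 696900011 /25664040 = 27.15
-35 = -35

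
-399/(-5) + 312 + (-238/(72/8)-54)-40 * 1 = 12211/45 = 271.36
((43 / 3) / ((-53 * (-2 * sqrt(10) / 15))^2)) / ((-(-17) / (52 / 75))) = 0.00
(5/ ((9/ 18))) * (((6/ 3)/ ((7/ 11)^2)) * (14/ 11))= 440/ 7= 62.86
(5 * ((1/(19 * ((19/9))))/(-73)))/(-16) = 45/421648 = 0.00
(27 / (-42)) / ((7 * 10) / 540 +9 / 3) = -243 / 1183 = -0.21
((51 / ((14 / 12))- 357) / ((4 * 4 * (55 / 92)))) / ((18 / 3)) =-16813 / 3080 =-5.46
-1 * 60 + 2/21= -1258/21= -59.90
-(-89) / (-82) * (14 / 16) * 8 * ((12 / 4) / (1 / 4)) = -3738 / 41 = -91.17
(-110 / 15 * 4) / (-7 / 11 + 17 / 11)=-484 / 15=-32.27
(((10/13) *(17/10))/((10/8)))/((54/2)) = 68/1755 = 0.04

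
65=65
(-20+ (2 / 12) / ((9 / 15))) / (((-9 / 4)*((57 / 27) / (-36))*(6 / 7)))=-9940 / 57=-174.39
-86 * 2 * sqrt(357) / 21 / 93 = -172 * sqrt(357) / 1953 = -1.66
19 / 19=1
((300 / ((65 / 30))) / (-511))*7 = -1800 / 949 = -1.90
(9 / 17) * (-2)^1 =-18 / 17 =-1.06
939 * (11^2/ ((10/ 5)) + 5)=123009/ 2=61504.50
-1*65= -65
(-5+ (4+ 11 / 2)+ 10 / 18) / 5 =91 / 90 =1.01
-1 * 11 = -11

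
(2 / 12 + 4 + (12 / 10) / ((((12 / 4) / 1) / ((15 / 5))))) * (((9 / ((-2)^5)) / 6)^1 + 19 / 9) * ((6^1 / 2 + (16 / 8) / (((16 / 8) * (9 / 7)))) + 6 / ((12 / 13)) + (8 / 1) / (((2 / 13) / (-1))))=-143763179 / 311040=-462.20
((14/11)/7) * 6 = 12/11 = 1.09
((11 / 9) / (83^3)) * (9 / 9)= 11 / 5146083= 0.00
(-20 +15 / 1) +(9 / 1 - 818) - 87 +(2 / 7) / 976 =-3077815 / 3416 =-901.00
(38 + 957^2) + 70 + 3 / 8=7327659 / 8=915957.38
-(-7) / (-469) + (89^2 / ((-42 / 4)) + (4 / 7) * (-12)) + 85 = -951488 / 1407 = -676.25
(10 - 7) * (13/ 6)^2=169/ 12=14.08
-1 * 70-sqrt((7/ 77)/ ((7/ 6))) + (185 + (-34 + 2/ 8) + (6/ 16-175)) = -93.65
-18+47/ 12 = -169/ 12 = -14.08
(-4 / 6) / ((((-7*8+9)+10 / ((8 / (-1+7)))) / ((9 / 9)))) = 4 / 237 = 0.02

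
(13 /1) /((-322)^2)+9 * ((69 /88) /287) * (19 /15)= 14622529 /467614840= 0.03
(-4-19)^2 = 529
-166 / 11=-15.09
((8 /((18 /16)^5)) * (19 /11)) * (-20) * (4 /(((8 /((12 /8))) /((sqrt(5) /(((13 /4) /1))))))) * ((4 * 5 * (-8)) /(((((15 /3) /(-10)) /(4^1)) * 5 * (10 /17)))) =-43352326144 * sqrt(5) /2814669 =-34440.55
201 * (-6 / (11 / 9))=-10854 / 11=-986.73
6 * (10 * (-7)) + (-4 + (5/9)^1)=-3811/9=-423.44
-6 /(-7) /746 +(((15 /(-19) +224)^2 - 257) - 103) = 49462.94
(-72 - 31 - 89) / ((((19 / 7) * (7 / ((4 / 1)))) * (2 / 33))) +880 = 4048 / 19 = 213.05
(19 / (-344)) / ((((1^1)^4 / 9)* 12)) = -57 / 1376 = -0.04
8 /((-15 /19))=-152 /15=-10.13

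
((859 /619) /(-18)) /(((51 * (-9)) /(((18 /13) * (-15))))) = -4295 /1231191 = -0.00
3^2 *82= 738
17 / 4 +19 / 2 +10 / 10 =59 / 4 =14.75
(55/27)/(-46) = -55/1242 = -0.04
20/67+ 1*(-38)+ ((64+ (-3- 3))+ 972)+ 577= 105143/67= 1569.30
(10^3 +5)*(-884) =-888420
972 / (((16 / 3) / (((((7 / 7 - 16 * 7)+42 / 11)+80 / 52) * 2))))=-11013003 / 286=-38507.00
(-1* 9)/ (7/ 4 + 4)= -36/ 23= -1.57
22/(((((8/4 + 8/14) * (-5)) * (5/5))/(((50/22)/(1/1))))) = -35/9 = -3.89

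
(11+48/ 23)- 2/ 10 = 1482/ 115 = 12.89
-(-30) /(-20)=-3 /2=-1.50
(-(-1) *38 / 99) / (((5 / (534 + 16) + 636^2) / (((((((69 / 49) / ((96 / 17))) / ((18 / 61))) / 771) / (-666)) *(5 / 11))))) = -596275 / 839993062433174496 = -0.00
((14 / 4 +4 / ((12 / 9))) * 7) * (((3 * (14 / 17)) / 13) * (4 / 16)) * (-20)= -735 / 17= -43.24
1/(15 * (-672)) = -1/10080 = -0.00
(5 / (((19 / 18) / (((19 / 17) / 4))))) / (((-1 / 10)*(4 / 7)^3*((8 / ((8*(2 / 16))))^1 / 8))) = -77175 / 1088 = -70.93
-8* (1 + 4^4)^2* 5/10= -264196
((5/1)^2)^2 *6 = 3750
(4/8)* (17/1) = 8.50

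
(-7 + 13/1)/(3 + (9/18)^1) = 12/7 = 1.71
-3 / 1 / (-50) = 3 / 50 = 0.06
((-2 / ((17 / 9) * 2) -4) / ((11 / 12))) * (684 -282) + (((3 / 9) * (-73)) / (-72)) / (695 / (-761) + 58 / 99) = -1176547915 / 592008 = -1987.39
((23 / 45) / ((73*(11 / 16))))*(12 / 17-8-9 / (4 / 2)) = -73784 / 614295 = -0.12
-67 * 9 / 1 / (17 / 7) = -4221 / 17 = -248.29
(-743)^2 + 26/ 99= 552049.26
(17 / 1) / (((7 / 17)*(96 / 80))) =1445 / 42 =34.40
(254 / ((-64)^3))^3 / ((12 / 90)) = -30725745 / 4503599627370496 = -0.00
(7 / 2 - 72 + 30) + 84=91 / 2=45.50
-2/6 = -1/3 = -0.33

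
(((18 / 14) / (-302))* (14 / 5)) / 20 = -9 / 15100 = -0.00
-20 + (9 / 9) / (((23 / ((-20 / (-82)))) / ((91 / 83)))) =-1564470 / 78269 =-19.99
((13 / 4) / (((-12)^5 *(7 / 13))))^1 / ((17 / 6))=-169 / 19740672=-0.00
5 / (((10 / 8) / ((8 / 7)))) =32 / 7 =4.57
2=2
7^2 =49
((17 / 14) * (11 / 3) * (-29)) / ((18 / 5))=-27115 / 756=-35.87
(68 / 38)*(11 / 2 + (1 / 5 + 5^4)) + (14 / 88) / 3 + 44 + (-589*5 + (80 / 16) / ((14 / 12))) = -155198569 / 87780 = -1768.04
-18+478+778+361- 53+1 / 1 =1547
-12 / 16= -3 / 4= -0.75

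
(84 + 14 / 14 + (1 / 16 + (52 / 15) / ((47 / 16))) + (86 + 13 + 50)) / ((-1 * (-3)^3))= 2653537 / 304560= 8.71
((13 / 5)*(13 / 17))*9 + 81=98.89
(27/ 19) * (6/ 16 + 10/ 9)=321/ 152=2.11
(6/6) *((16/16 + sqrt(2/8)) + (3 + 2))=6.50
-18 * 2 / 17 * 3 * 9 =-972 / 17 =-57.18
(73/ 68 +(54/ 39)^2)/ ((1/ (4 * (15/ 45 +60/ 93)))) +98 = 2254777/ 20553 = 109.71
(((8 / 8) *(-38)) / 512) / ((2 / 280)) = -10.39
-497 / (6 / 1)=-497 / 6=-82.83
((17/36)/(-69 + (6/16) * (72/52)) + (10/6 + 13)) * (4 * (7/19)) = 13155268/608931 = 21.60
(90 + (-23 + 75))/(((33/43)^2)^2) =485469742/1185921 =409.36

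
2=2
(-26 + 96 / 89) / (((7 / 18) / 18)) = -718632 / 623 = -1153.50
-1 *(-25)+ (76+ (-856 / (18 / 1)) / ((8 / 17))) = -1 / 18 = -0.06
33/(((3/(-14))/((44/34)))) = -3388/17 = -199.29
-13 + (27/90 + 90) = 77.30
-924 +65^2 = 3301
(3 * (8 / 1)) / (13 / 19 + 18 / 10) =9.66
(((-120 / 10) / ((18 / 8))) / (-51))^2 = 256 / 23409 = 0.01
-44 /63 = -0.70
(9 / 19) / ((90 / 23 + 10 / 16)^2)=304704 / 13247275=0.02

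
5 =5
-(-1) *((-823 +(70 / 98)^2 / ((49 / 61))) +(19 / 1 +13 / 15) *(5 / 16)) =-47030203 / 57624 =-816.16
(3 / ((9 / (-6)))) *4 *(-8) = 64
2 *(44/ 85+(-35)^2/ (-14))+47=-10792/ 85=-126.96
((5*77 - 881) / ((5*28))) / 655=-124 / 22925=-0.01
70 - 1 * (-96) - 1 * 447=-281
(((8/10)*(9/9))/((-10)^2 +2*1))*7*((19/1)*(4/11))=0.38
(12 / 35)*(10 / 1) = 24 / 7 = 3.43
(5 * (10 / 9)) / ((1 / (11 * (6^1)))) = 1100 / 3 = 366.67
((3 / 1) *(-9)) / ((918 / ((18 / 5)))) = -9 / 85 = -0.11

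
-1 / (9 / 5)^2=-25 / 81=-0.31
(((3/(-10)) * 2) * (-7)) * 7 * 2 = 58.80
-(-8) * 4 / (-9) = -32 / 9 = -3.56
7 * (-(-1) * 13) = 91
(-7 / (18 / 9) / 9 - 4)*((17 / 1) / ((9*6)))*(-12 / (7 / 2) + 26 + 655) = -707761 / 756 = -936.19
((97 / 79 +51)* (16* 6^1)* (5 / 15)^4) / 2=66016 / 2133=30.95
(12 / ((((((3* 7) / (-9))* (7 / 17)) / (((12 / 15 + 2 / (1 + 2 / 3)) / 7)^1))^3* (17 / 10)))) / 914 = -3745440 / 18441598399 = -0.00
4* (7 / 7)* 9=36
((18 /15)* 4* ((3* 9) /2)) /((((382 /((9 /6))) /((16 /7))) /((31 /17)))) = 120528 /113645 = 1.06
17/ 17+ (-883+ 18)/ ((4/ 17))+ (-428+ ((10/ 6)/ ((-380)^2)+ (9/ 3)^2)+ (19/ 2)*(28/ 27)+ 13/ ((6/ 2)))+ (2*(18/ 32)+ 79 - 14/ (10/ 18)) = -3138643013/ 779760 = -4025.14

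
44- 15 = 29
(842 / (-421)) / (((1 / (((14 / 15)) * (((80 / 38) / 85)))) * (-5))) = 224 / 24225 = 0.01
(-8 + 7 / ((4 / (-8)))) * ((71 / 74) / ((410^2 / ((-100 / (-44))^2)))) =-1775 / 2736668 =-0.00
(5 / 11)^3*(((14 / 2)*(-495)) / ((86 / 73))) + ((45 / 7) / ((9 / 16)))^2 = -74245975 / 509894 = -145.61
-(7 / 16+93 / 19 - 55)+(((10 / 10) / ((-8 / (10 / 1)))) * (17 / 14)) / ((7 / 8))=714011 / 14896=47.93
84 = 84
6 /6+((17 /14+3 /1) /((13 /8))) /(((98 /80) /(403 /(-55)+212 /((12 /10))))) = 52899755 /147147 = 359.50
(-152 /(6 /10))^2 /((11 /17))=9819200 /99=99183.84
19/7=2.71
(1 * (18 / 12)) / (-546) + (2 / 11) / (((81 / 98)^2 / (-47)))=-328682635 / 26270244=-12.51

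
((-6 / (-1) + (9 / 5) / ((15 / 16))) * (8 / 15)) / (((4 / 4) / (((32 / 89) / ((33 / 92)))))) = 47104 / 11125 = 4.23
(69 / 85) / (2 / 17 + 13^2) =3 / 625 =0.00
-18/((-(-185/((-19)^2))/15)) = -19494/37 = -526.86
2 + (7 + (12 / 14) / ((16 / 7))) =9.38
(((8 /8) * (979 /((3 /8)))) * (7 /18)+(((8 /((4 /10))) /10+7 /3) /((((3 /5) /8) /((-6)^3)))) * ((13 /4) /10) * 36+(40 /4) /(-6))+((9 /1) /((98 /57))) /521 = -199895374919 /1378566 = -145002.40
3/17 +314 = 5341/17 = 314.18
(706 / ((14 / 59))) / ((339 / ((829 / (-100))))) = -17265583 / 237300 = -72.76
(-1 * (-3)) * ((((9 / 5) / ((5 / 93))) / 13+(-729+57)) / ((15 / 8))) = -1740504 / 1625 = -1071.08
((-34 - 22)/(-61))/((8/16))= 112/61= 1.84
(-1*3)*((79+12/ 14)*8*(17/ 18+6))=-13309.52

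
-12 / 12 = -1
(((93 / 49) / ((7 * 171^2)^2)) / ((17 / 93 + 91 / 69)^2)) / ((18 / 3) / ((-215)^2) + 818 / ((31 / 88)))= 22582882101025 / 2610218302799903488469744352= 0.00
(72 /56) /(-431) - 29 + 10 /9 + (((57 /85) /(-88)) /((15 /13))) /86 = -2435940813991 /87334909200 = -27.89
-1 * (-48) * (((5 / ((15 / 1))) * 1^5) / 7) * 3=48 / 7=6.86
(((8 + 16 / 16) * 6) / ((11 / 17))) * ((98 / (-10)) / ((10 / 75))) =-67473 / 11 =-6133.91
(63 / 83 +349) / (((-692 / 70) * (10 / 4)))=-203210 / 14359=-14.15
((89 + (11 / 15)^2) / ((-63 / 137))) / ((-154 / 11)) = 197143 / 14175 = 13.91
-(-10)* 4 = 40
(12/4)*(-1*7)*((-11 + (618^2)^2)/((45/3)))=-204212318471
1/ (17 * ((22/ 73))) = 0.20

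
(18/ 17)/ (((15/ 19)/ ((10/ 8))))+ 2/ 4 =37/ 17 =2.18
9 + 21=30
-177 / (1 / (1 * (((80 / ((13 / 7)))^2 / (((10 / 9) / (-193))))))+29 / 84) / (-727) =9641600640 / 13671780977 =0.71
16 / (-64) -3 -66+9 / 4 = -67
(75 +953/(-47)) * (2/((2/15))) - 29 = 37217/47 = 791.85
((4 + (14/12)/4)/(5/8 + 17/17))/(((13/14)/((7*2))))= 20188/507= 39.82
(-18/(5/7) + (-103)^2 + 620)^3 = 175794812654859/125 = 1406358501238.87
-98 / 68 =-49 / 34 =-1.44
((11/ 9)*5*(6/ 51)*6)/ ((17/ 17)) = 220/ 51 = 4.31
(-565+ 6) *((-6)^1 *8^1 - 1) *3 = 82173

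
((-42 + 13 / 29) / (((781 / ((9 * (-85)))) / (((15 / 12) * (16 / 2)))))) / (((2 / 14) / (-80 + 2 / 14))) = -5153001750 / 22649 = -227515.64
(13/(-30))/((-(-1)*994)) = -13/29820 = -0.00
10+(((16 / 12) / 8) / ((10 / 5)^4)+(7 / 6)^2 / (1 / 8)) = 6019 / 288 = 20.90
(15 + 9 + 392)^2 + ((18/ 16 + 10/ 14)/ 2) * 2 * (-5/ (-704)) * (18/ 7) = 23878963739/ 137984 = 173056.03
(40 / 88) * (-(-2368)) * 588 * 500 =3480960000 / 11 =316450909.09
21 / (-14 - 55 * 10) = -7 / 188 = -0.04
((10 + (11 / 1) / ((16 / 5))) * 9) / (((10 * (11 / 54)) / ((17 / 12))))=59211 / 704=84.11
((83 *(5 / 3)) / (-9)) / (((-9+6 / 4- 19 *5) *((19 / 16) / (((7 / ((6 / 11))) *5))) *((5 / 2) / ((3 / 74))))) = 102256 / 778221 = 0.13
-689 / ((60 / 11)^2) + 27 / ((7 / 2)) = -389183 / 25200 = -15.44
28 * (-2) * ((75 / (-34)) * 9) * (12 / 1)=226800 / 17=13341.18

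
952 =952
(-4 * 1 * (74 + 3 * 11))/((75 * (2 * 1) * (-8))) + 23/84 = 331/525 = 0.63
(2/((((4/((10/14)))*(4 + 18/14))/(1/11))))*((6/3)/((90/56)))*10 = 280/3663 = 0.08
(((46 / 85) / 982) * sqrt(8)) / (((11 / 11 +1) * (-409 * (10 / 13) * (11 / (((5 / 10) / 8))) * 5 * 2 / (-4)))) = 299 * sqrt(2) / 75106306000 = 0.00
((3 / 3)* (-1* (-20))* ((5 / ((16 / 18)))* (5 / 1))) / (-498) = -375 / 332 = -1.13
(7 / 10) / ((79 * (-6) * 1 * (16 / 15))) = -7 / 5056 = -0.00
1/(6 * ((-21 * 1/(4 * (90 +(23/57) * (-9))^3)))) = -982003938/48013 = -20452.88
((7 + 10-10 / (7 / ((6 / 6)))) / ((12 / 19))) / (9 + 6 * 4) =2071 / 2772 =0.75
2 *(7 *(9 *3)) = 378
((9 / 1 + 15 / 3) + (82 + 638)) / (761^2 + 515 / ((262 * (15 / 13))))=576924 / 455190445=0.00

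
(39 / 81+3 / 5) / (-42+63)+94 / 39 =2.46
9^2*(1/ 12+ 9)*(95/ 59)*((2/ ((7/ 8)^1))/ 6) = 186390/ 413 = 451.31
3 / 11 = 0.27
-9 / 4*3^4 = -729 / 4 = -182.25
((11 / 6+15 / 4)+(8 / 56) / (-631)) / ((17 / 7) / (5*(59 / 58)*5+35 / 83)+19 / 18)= 36829594785 / 7582768646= 4.86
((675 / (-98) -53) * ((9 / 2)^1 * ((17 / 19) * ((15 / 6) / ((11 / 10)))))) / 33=-7482975 / 450604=-16.61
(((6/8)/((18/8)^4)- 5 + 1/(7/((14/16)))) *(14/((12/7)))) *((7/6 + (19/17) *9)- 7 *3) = 4141806193/10707552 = 386.81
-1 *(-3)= 3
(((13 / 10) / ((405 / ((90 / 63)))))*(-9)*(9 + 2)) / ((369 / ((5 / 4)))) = -143 / 92988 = -0.00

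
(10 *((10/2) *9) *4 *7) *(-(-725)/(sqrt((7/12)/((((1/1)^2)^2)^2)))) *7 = 18270000 *sqrt(21) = 83723657.95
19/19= 1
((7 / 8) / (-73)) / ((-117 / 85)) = 595 / 68328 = 0.01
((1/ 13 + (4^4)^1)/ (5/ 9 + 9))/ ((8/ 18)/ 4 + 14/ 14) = 269649/ 11180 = 24.12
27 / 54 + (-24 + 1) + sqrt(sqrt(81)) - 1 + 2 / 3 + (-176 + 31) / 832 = -49939 / 2496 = -20.01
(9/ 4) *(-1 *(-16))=36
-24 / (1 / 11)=-264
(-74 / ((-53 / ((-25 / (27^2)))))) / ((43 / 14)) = -25900 / 1661391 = -0.02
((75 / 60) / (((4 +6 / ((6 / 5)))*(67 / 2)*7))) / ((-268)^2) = 5 / 606338208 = 0.00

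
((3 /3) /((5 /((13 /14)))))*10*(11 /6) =143 /42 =3.40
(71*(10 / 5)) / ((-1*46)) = -71 / 23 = -3.09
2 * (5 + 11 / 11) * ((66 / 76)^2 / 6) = 1.51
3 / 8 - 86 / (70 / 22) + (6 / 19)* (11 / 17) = -2392069 / 90440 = -26.45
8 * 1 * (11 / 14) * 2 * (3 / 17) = 264 / 119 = 2.22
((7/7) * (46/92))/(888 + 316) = 1/2408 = 0.00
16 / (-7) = -16 / 7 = -2.29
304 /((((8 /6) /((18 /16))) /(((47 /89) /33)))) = 8037 /1958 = 4.10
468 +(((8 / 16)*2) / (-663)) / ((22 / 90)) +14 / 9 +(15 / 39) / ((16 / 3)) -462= 2668013 / 350064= 7.62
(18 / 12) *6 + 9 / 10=99 / 10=9.90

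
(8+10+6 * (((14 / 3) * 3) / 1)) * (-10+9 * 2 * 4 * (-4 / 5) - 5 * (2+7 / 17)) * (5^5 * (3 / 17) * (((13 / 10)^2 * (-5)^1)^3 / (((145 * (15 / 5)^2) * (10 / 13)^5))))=12134718028024527 / 1577600000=7691885.16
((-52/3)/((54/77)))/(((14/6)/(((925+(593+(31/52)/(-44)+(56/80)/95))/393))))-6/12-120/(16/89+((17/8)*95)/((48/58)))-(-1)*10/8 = -759811478355319/18688648037400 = -40.66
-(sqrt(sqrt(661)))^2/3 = -sqrt(661)/3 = -8.57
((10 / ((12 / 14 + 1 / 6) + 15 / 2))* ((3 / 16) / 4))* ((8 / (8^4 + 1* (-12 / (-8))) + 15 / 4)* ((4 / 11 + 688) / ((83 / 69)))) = 118.07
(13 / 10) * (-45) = -117 / 2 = -58.50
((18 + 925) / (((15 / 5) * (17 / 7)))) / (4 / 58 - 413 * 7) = -191429 / 4275687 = -0.04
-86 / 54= -43 / 27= -1.59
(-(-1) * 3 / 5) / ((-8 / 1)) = -3 / 40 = -0.08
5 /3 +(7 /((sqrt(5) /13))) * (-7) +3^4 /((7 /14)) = 491 /3 - 637 * sqrt(5) /5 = -121.21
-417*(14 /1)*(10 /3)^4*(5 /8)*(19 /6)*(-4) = 462175000 /81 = 5705864.20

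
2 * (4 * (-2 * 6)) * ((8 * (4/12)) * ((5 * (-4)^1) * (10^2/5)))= 102400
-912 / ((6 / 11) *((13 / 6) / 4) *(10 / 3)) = -60192 / 65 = -926.03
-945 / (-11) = 85.91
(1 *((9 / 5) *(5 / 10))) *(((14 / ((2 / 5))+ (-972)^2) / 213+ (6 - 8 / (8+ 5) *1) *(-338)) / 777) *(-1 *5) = -15.15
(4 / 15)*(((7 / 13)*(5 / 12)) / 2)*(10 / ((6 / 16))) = 280 / 351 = 0.80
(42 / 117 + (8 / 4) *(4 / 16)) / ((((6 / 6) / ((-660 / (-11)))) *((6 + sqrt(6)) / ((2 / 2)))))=134 / 13 - 67 *sqrt(6) / 39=6.10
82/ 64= 41/ 32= 1.28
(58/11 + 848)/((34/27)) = 126711/187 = 677.60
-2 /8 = -1 /4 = -0.25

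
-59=-59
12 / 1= 12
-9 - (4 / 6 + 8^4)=-12317 / 3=-4105.67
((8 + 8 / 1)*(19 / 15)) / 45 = 304 / 675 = 0.45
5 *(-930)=-4650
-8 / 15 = -0.53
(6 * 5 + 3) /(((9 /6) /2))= 44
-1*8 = -8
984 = 984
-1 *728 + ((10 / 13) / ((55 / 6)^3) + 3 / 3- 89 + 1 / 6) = -2117452033 / 2595450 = -815.83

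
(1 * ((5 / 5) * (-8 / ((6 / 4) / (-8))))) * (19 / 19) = 128 / 3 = 42.67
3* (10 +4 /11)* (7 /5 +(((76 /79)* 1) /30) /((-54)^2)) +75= 125145604 /1055835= 118.53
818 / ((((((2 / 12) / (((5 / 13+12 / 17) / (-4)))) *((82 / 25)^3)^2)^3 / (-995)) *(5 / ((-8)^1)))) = -447622009323051315732300281524658203125 / 151633852234744934357329727731166161272832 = -0.00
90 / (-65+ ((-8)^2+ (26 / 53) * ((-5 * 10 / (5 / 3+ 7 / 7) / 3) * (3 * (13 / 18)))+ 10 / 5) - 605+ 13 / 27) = -103032 / 698513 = -0.15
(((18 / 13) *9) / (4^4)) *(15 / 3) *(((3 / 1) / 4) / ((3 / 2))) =405 / 3328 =0.12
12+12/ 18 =38/ 3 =12.67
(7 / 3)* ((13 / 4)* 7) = 637 / 12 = 53.08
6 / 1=6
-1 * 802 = -802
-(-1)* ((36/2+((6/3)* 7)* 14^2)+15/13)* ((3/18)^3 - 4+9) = 38830601/2808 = 13828.56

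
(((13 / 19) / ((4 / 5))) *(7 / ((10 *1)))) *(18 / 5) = 819 / 380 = 2.16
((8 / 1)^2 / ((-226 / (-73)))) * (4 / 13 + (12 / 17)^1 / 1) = 523264 / 24973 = 20.95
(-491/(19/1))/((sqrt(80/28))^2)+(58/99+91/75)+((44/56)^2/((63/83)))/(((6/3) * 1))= -294155269/43012200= -6.84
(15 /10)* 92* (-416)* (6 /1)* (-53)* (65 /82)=593311680 /41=14471016.59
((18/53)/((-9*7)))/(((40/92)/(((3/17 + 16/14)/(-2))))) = 0.01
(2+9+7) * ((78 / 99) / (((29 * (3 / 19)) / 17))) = 16796 / 319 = 52.65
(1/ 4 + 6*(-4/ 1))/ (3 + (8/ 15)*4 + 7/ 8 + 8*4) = -2850/ 4561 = -0.62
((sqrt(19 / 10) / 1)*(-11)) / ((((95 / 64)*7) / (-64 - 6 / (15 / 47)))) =145728*sqrt(190) / 16625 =120.83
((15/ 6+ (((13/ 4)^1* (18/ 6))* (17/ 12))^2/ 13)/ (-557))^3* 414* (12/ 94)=-0.00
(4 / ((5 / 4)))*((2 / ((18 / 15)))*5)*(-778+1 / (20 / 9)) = -62204 / 3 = -20734.67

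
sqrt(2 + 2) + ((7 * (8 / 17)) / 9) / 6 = 946 / 459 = 2.06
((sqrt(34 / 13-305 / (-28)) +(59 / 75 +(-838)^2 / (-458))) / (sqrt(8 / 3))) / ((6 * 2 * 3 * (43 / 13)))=sqrt(6) * (-4790356298 +17175 * sqrt(447447)) / 1488866400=-7.86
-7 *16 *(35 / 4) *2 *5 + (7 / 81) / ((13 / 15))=-3439765 / 351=-9799.90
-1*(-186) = 186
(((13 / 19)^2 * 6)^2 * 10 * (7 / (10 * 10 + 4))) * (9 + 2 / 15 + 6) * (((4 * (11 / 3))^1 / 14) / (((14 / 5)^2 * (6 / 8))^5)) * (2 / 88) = 4870302734375 / 17890854065515494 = 0.00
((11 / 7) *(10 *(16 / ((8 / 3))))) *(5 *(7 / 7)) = 3300 / 7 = 471.43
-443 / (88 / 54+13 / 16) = -191376 / 1055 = -181.40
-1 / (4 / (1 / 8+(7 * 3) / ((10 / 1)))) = -89 / 160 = -0.56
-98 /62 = -49 /31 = -1.58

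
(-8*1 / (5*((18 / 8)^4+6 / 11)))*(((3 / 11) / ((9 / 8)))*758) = -12419072 / 1105605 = -11.23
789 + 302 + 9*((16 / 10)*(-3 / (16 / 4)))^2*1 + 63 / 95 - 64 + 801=874771 / 475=1841.62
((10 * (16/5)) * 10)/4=80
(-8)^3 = -512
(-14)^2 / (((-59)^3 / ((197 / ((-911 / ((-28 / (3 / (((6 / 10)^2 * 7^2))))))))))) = -158926992 / 4677506725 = -0.03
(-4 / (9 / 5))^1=-20 / 9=-2.22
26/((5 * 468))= 1/90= 0.01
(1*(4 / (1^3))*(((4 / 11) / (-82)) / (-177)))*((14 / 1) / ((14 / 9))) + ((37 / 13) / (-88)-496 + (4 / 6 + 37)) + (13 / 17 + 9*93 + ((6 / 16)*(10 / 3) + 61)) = 62331881545 / 141134136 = 441.65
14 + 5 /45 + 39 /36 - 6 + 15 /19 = 6829 /684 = 9.98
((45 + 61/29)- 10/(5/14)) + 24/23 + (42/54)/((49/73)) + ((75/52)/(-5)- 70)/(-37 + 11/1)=1364012075/56812392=24.01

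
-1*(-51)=51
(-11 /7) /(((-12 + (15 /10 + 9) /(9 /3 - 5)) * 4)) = 0.02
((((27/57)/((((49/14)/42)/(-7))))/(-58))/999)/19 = 14/387353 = 0.00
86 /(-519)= -86 /519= -0.17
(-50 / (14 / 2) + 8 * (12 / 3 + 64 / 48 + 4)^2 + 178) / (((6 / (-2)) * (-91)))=54668 / 17199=3.18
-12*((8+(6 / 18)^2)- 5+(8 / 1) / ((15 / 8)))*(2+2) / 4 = -1328 / 15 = -88.53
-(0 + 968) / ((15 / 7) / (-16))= 108416 / 15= 7227.73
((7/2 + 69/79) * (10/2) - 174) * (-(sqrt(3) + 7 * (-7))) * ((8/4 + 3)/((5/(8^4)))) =-2412161024/79 + 49227776 * sqrt(3)/79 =-29454379.93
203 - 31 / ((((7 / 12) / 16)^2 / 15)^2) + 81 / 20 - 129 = -189574148444039 / 48020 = -3947816502.37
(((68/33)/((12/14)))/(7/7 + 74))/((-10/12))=-476/12375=-0.04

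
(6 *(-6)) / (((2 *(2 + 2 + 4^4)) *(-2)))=9 / 260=0.03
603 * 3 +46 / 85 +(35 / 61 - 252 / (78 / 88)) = 1525.81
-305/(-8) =305/8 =38.12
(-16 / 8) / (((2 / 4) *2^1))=-2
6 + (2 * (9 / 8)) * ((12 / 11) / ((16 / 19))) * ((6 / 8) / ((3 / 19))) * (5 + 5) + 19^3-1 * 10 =2461695 / 352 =6993.45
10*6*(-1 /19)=-60 /19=-3.16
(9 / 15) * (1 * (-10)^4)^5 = 60000000000000000000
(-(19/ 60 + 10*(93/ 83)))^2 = 3292120129/ 24800400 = 132.74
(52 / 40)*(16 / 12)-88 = -1294 / 15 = -86.27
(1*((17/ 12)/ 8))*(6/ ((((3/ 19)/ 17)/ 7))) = 38437/ 48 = 800.77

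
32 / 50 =16 / 25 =0.64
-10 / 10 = -1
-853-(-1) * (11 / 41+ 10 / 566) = -852.71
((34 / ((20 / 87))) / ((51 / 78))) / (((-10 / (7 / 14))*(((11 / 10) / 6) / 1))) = -3393 / 55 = -61.69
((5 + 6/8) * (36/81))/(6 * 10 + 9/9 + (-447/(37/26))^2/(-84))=-220409/96042096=-0.00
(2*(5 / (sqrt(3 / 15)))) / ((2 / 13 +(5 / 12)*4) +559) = 195*sqrt(5) / 10936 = 0.04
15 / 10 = 3 / 2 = 1.50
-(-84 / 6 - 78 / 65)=76 / 5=15.20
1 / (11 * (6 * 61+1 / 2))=2 / 8063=0.00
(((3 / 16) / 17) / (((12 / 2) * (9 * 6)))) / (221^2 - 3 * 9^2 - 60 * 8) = 1 / 1413514368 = 0.00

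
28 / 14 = 2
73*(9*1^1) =657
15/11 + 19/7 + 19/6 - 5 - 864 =-398131/462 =-861.76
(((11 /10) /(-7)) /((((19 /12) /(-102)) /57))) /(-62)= -10098 /1085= -9.31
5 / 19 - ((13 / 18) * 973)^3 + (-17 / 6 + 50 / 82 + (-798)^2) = -1573650706678295 / 4543128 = -346380446.84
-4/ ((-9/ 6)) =8/ 3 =2.67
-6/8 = -3/4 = -0.75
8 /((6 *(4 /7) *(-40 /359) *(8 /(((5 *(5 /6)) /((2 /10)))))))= -62825 /1152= -54.54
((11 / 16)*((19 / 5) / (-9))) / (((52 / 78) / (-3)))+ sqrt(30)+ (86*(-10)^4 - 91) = sqrt(30)+ 137585649 / 160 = 859915.78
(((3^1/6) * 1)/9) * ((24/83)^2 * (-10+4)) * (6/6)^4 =-0.03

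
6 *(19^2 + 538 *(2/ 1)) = 8622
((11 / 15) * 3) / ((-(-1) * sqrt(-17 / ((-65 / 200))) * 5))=11 * sqrt(2210) / 8500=0.06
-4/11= -0.36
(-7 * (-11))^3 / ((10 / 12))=2739198 / 5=547839.60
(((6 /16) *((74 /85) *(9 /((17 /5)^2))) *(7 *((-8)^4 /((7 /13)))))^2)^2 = 19548579554896935541234728960000 /582622237229761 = 33552752205006932.55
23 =23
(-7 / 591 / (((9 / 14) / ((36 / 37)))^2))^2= 481890304 / 654608828241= 0.00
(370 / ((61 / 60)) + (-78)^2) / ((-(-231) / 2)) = 262216 / 4697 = 55.83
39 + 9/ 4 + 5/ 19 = 3155/ 76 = 41.51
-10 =-10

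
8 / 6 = 4 / 3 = 1.33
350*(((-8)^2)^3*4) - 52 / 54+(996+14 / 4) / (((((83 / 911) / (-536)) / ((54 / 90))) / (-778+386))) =19608875321914 / 11205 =1750011184.46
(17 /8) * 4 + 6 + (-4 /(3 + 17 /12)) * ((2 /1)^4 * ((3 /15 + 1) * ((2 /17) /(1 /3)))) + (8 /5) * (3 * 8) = 46.76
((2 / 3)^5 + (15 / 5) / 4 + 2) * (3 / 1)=8.65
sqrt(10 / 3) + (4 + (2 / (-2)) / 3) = sqrt(30) / 3 + 11 / 3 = 5.49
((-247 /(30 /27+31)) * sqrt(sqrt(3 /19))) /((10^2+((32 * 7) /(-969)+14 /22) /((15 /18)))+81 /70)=-114114 * 19^(3 /4) * 3^(1 /4) /28650355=-0.05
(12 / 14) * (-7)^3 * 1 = -294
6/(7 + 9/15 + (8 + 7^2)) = 30/323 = 0.09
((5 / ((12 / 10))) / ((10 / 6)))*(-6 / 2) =-15 / 2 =-7.50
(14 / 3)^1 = 14 / 3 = 4.67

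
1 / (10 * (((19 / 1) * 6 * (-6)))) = -1 / 6840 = -0.00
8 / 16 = 1 / 2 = 0.50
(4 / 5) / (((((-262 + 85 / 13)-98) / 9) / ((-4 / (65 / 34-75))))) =-63648 / 57092875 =-0.00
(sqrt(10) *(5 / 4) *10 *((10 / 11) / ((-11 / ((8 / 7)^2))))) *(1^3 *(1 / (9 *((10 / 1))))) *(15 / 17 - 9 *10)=404000 *sqrt(10) / 302379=4.23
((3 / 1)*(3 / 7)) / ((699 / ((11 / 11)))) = 3 / 1631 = 0.00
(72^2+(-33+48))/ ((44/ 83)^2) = 35815911/ 1936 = 18499.95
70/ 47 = 1.49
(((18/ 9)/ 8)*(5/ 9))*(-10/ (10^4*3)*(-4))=1/ 5400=0.00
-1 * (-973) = 973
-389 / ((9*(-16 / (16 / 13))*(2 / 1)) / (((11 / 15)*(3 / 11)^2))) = 389 / 4290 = 0.09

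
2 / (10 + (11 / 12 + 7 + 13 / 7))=168 / 1661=0.10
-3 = -3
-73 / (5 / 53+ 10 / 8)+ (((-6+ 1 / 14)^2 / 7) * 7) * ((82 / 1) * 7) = 80281301 / 3990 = 20120.63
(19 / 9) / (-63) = -19 / 567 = -0.03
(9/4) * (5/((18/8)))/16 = 5/16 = 0.31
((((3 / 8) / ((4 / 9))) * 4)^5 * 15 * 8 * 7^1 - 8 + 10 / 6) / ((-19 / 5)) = -22599139405 / 233472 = -96795.93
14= 14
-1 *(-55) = 55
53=53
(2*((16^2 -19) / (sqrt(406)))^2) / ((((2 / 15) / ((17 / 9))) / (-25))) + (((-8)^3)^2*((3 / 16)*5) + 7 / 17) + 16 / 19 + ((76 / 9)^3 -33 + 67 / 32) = 226894584069659 / 1529593632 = 148336.51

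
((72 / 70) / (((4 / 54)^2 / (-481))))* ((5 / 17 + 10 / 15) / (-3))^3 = 72757503 / 24565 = 2961.84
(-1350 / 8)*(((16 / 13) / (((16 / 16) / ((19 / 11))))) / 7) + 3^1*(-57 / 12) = -262257 / 4004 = -65.50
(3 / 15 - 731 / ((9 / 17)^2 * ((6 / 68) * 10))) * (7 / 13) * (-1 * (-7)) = -35193368 / 3159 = -11140.67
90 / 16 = 45 / 8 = 5.62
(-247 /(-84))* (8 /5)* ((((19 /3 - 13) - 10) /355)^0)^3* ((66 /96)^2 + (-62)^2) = 48618739 /2688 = 18087.33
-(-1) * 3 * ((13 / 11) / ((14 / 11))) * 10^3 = 19500 / 7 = 2785.71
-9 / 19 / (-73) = 9 / 1387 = 0.01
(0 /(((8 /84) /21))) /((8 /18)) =0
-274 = -274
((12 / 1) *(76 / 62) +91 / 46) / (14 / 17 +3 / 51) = 404549 / 21390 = 18.91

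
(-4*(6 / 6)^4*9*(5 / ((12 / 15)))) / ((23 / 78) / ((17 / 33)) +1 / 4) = -198900 / 727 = -273.59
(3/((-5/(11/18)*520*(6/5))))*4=-11/4680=-0.00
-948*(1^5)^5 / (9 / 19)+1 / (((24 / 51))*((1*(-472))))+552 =-1449.34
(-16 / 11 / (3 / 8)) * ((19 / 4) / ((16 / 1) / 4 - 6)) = 304 / 33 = 9.21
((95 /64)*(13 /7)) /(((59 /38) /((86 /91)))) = 1.68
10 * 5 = 50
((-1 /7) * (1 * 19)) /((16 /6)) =-57 /56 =-1.02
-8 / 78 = -4 / 39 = -0.10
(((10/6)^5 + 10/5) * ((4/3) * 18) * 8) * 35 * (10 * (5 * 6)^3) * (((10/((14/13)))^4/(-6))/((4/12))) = -103133771000000000/1029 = -100227182701652.09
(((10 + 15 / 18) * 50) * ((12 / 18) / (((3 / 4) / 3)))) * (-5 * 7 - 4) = -169000 / 3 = -56333.33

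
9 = 9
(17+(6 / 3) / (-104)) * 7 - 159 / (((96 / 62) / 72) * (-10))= 55784 / 65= 858.22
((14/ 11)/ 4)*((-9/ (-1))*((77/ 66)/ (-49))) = -3/ 44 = -0.07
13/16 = 0.81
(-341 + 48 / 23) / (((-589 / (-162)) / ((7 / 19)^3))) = -433136970 / 92918873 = -4.66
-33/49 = -0.67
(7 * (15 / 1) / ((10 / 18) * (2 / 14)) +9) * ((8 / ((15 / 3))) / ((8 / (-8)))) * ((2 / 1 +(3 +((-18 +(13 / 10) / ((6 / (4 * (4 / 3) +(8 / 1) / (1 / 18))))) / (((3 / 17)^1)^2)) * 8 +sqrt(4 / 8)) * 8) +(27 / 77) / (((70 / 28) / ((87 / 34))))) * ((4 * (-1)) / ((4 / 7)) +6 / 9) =269952 * sqrt(2) / 5 +352162520315168 / 883575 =398641863.75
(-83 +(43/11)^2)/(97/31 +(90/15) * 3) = -254014/79255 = -3.21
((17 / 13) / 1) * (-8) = -136 / 13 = -10.46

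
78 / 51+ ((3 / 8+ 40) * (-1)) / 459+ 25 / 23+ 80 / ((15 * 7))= 1945205 / 591192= 3.29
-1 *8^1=-8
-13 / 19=-0.68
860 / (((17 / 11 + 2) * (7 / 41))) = 387860 / 273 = 1420.73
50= 50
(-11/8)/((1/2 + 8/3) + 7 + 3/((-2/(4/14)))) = -231/1636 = -0.14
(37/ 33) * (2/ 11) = 74/ 363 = 0.20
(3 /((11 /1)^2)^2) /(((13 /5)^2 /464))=34800 /2474329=0.01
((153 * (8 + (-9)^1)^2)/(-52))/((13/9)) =-1377/676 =-2.04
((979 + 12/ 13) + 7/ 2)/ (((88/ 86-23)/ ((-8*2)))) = 325768/ 455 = 715.97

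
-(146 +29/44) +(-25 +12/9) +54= -15355/132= -116.33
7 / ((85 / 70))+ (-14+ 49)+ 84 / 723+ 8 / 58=41.02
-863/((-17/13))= 11219/17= 659.94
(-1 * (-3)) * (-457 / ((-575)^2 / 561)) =-769131 / 330625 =-2.33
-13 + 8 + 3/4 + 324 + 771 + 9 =4399/4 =1099.75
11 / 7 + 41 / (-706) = 7479 / 4942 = 1.51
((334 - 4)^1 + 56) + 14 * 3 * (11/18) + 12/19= 23501/57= 412.30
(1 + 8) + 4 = 13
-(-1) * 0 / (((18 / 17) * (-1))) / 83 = 0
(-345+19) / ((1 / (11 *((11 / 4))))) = -19723 / 2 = -9861.50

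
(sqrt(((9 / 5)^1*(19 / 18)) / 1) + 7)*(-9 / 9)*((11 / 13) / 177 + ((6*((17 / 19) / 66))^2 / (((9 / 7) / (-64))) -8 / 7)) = 3097284401*sqrt(190) / 21107096010 + 3097284401 / 301529943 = 12.29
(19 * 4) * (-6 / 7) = -456 / 7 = -65.14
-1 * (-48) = 48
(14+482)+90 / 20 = 1001 / 2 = 500.50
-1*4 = -4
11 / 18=0.61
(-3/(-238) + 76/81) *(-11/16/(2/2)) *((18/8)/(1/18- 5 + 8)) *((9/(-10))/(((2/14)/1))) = 164979/54400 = 3.03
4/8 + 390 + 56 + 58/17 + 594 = 35493/34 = 1043.91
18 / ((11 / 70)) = 1260 / 11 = 114.55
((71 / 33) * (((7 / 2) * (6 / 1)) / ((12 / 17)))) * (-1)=-8449 / 132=-64.01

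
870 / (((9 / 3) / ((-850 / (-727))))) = 246500 / 727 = 339.06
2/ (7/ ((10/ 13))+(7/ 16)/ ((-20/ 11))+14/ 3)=384/ 2597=0.15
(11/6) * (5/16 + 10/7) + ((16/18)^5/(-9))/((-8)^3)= 379994651/119042784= 3.19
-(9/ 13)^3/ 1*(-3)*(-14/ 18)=-1701/ 2197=-0.77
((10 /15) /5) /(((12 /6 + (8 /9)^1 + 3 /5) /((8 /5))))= 48 /785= 0.06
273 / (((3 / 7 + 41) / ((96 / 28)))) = 3276 / 145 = 22.59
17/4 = 4.25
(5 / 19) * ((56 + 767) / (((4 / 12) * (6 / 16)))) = 1732.63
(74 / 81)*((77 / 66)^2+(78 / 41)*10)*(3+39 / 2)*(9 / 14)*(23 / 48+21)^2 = 124279.63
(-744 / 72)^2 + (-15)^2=2986 / 9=331.78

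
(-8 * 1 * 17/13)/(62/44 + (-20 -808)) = 2992/236405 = 0.01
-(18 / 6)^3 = -27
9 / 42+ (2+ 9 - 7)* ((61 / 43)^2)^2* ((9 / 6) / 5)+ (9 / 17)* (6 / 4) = 11937211074 / 2034186595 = 5.87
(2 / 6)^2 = 1 / 9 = 0.11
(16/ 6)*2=16/ 3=5.33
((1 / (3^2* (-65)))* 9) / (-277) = 0.00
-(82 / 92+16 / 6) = -491 / 138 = -3.56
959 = 959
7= 7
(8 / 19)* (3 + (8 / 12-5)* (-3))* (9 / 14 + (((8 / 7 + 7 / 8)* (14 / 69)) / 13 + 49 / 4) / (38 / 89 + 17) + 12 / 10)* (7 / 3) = 1443512192 / 36045945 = 40.05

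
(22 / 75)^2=484 / 5625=0.09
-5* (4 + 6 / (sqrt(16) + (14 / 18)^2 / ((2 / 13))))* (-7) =42784 / 257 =166.47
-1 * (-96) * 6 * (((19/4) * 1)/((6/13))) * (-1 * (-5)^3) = 741000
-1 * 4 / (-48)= 1 / 12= 0.08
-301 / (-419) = 301 / 419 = 0.72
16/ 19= 0.84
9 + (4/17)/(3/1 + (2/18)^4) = 9.08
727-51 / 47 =34118 / 47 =725.91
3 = 3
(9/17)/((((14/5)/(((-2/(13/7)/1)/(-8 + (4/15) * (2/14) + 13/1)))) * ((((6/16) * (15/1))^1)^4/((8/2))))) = -114688/710222175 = -0.00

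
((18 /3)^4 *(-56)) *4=-290304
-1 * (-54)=54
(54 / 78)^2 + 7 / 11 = 2074 / 1859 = 1.12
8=8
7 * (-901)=-6307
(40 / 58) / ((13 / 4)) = 80 / 377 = 0.21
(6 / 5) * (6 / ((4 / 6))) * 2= 108 / 5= 21.60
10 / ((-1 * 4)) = -5 / 2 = -2.50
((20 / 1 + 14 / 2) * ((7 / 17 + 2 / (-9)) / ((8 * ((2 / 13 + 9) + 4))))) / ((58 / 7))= 91 / 15504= 0.01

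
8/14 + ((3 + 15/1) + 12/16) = 541/28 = 19.32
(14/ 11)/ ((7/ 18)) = 36/ 11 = 3.27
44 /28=11 /7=1.57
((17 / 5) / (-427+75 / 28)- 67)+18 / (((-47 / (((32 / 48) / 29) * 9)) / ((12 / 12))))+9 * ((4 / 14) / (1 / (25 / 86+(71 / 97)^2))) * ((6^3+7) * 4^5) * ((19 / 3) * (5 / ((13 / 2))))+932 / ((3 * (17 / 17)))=21146036241523381196677 / 8943209968002765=2364479.46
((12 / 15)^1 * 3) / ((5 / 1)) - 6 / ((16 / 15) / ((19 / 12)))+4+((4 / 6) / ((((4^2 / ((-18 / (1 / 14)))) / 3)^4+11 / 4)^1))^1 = -1879158890479 / 449148456800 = -4.18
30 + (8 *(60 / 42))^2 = 7870 / 49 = 160.61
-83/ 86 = -0.97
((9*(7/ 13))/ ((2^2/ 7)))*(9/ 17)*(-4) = -3969/ 221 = -17.96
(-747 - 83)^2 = 688900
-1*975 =-975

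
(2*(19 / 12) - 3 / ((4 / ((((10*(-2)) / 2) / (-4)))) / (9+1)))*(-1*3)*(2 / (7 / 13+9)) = 2431 / 248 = 9.80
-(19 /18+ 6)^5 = -33038369407 /1889568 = -17484.62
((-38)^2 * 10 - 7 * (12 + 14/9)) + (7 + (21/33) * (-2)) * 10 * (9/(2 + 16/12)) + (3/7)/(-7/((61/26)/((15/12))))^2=2080258903673/143468325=14499.78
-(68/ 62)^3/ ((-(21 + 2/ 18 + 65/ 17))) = 6013512/ 113652665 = 0.05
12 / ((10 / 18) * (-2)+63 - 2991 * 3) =-27 / 20050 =-0.00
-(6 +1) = -7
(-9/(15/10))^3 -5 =-221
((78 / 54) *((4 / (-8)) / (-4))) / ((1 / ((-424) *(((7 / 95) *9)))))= -4823 / 95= -50.77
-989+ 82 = -907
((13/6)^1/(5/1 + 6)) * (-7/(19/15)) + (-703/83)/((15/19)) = -11.82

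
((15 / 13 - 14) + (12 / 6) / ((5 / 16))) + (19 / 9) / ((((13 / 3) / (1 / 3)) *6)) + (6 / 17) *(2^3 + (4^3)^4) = 353327954413 / 59670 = 5921366.76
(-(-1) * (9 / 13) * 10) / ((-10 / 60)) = -540 / 13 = -41.54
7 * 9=63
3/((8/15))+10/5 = 61/8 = 7.62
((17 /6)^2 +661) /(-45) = -4817 /324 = -14.87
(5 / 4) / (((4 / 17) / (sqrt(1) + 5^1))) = 255 / 8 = 31.88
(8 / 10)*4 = 16 / 5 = 3.20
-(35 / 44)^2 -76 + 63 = -26393 / 1936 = -13.63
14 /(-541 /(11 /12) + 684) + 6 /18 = 83 /172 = 0.48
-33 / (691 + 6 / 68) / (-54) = 187 / 211473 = 0.00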